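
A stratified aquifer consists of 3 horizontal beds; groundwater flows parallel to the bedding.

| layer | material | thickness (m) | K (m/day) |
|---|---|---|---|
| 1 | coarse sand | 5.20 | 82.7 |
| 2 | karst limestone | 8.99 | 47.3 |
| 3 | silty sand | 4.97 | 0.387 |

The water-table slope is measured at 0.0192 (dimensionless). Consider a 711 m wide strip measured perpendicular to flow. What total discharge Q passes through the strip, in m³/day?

11700

Flow is parallel to layering, so each bed carries its own Darcy discharge and the transmissivities add.
Σ(K_i·b_i) = 82.7×5.20 + 47.3×8.99 + 0.387×4.97 = 857.2 m²/day.
Hydraulic gradient i = 0.0192.
Q = Σ(K_i·b_i) · W · i = 857.2 × 711 × 0.01920 = 11702 m³/day.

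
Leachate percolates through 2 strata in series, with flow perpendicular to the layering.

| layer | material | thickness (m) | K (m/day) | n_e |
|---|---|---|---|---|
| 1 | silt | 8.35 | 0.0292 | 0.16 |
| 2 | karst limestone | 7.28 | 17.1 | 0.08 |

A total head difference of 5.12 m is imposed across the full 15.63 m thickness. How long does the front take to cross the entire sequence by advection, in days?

107

With flow normal to the layers, continuity requires the same specific discharge q through every layer.
Σ(b_i/K_i) = 8.35/0.0292 + 7.28/17.1 = 286.4 d.
q = Δh / Σ(b_i/K_i) = 5.12 / 286.4 = 0.01788 m/day.
In each layer the seepage velocity is v_i = q/n_i, so the layer transit time is t_i = b_i·n_i / q:
  layer 1 (silt): t_1 = 8.35 × 0.16 / 0.01788 = 74.73 d
  layer 2 (karst limestone): t_2 = 7.28 × 0.08 / 0.01788 = 32.58 d
Total t = Σ t_i = 107.3 days.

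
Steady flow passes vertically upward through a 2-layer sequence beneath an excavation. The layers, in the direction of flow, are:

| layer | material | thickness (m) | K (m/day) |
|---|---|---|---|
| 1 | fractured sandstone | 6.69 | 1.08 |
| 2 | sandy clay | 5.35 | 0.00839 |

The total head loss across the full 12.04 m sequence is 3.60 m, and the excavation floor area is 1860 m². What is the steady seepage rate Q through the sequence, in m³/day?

10.4

Flow is perpendicular to layering, so the layers act in series and the equivalent K is the thickness-weighted harmonic mean.
Total thickness L = 6.69 + 5.35 = 12.04 m.
Σ(b_i/K_i) = 6.69/1.08 + 5.35/0.00839 = 643.9 d.
K_eq = L / Σ(b_i/K_i) = 12.04 / 643.9 = 0.01870 m/day.
Q = K_eq · A · (Δh/L) = 0.01870 × 1860 × (3.60/12.04) = 10.40 m³/day.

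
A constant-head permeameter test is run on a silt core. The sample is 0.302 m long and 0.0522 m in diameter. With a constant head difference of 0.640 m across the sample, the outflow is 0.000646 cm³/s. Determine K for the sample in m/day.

0.0123

Cross-sectional area A = π·(d/2)² = π × (0.0522/2)² = 0.002140 m².
Convert discharge: 0.000646 cm³/s = 6.460e-10 m³/s.
Darcy's law rearranged: K = Q·L / (A·Δh) = 6.460e-10 × 0.302 / (0.002140 × 0.640) = 1.424e-07 m/s = 0.01231 m/day.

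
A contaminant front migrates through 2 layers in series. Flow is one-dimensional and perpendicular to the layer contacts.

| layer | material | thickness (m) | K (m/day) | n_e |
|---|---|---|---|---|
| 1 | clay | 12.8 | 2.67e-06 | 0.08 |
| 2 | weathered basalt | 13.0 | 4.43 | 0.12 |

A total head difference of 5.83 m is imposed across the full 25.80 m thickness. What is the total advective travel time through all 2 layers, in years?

With flow normal to the layers, continuity requires the same specific discharge q through every layer.
Σ(b_i/K_i) = 12.8/2.67e-06 + 13.0/4.43 = 4.794e+06 d.
q = Δh / Σ(b_i/K_i) = 5.83 / 4.794e+06 = 1.216e-06 m/day.
In each layer the seepage velocity is v_i = q/n_i, so the layer transit time is t_i = b_i·n_i / q:
  layer 1 (clay): t_1 = 12.8 × 0.08 / 1.216e-06 = 8.420e+05 d
  layer 2 (weathered basalt): t_2 = 13.0 × 0.12 / 1.216e-06 = 1.283e+06 d
Total t = Σ t_i = 2.125e+06 days = 5817 years.

5820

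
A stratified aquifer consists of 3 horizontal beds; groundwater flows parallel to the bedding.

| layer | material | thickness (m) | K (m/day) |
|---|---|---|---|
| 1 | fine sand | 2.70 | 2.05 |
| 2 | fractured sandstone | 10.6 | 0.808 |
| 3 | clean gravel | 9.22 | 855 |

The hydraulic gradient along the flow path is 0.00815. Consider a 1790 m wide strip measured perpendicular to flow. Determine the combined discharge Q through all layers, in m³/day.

115000

Flow is parallel to layering, so each bed carries its own Darcy discharge and the transmissivities add.
Σ(K_i·b_i) = 2.05×2.70 + 0.808×10.6 + 855×9.22 = 7897 m²/day.
Hydraulic gradient i = 0.00815.
Q = Σ(K_i·b_i) · W · i = 7897 × 1790 × 0.008150 = 1.152e+05 m³/day.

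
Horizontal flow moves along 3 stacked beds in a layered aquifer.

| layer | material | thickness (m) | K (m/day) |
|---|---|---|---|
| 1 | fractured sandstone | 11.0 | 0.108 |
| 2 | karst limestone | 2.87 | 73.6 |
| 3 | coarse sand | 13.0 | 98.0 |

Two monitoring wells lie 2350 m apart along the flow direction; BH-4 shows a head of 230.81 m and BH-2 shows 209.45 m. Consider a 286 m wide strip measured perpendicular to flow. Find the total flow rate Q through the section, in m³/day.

3860

Flow is parallel to layering, so each bed carries its own Darcy discharge and the transmissivities add.
Σ(K_i·b_i) = 0.108×11.0 + 73.6×2.87 + 98.0×13.0 = 1486 m²/day.
Hydraulic gradient i = (230.81 − 209.45) / 2350 = 21.36 / 2350 = 0.009089.
Q = Σ(K_i·b_i) · W · i = 1486 × 286 × 0.009089 = 3864 m³/day.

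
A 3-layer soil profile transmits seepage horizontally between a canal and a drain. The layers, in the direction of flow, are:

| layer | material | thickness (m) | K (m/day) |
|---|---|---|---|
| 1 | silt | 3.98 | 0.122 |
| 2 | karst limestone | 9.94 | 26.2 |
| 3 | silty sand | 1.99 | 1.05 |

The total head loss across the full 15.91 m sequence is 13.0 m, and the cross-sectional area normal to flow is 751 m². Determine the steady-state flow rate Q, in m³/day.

Flow is perpendicular to layering, so the layers act in series and the equivalent K is the thickness-weighted harmonic mean.
Total thickness L = 3.98 + 9.94 + 1.99 = 15.91 m.
Σ(b_i/K_i) = 3.98/0.122 + 9.94/26.2 + 1.99/1.05 = 34.90 d.
K_eq = L / Σ(b_i/K_i) = 15.91 / 34.90 = 0.4559 m/day.
Q = K_eq · A · (Δh/L) = 0.4559 × 751 × (13.0/15.91) = 279.8 m³/day.

280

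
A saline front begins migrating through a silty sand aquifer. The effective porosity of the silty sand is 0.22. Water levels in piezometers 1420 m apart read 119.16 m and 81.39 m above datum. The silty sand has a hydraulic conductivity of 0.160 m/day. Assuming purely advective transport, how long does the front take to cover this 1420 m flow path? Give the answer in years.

201

Hydraulic gradient i = (119.16 − 81.39) / 1420 = 37.77 / 1420 = 0.02660.
Darcy flux q = K · i = 0.1600 × 0.02660 = 0.004256 m/day.
Seepage velocity v = q / n_e = 0.004256 / 0.22 = 0.01934 m/day.
Travel time t = L / v = 1420 / 0.01934 = 73406 days = 201.0 years.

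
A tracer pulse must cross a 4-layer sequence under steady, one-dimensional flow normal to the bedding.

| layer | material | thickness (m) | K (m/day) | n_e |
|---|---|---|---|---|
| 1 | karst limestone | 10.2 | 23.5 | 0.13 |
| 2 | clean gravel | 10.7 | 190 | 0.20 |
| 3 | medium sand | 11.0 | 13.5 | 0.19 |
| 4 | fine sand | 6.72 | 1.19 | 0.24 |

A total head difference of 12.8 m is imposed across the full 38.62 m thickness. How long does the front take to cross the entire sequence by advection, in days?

3.89

With flow normal to the layers, continuity requires the same specific discharge q through every layer.
Σ(b_i/K_i) = 10.2/23.5 + 10.7/190 + 11.0/13.5 + 6.72/1.19 = 6.952 d.
q = Δh / Σ(b_i/K_i) = 12.8 / 6.952 = 1.841 m/day.
In each layer the seepage velocity is v_i = q/n_i, so the layer transit time is t_i = b_i·n_i / q:
  layer 1 (karst limestone): t_1 = 10.2 × 0.13 / 1.841 = 0.7202 d
  layer 2 (clean gravel): t_2 = 10.7 × 0.20 / 1.841 = 1.162 d
  layer 3 (medium sand): t_3 = 11.0 × 0.19 / 1.841 = 1.135 d
  layer 4 (fine sand): t_4 = 6.72 × 0.24 / 1.841 = 0.8760 d
Total t = Σ t_i = 3.894 days.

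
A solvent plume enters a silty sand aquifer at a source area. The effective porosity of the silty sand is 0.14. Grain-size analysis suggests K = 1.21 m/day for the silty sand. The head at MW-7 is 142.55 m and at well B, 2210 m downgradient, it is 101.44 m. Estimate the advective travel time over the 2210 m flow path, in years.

37.6

Hydraulic gradient i = (142.55 − 101.44) / 2210 = 41.11 / 2210 = 0.01860.
Darcy flux q = K · i = 1.210 × 0.01860 = 0.02251 m/day.
Seepage velocity v = q / n_e = 0.02251 / 0.14 = 0.1608 m/day.
Travel time t = L / v = 2210 / 0.1608 = 13746 days = 37.63 years.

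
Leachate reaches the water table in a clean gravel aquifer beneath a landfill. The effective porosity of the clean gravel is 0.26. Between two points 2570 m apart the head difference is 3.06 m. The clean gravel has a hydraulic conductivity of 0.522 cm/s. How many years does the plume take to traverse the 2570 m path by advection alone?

3.41

Convert K: 0.522 cm/s × 864 = 451.0 m/day.
Hydraulic gradient i = Δh / L = 3.06 / 2570 = 0.001191.
Darcy flux q = K · i = 451.0 × 0.001191 = 0.5370 m/day.
Seepage velocity v = q / n_e = 0.5370 / 0.26 = 2.065 m/day.
Travel time t = L / v = 2570 / 2.065 = 1244 days = 3.407 years.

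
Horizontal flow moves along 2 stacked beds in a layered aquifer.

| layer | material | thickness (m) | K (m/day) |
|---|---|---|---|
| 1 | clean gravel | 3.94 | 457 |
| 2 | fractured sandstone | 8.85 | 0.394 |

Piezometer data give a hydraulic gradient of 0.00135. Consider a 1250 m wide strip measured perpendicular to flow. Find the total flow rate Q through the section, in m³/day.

3040

Flow is parallel to layering, so each bed carries its own Darcy discharge and the transmissivities add.
Σ(K_i·b_i) = 457×3.94 + 0.394×8.85 = 1804 m²/day.
Hydraulic gradient i = 0.00135.
Q = Σ(K_i·b_i) · W · i = 1804 × 1250 × 0.001350 = 3044 m³/day.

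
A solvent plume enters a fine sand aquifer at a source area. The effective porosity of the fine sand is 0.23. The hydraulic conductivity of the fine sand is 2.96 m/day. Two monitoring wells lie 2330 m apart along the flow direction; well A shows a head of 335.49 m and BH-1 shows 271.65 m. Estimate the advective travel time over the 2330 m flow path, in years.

Hydraulic gradient i = (335.49 − 271.65) / 2330 = 63.84 / 2330 = 0.02740.
Darcy flux q = K · i = 2.960 × 0.02740 = 0.08110 m/day.
Seepage velocity v = q / n_e = 0.08110 / 0.23 = 0.3526 m/day.
Travel time t = L / v = 2330 / 0.3526 = 6608 days = 18.09 years.

18.1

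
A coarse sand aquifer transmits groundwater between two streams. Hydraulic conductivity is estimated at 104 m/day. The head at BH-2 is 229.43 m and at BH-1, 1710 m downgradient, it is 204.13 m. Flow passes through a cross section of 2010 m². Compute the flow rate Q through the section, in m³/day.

Hydraulic gradient i = (229.43 − 204.13) / 1710 = 25.3 / 1710 = 0.01480.
Darcy's law: Q = K · A · i = 104.0 × 2010 × 0.01480 = 3093 m³/day.

3090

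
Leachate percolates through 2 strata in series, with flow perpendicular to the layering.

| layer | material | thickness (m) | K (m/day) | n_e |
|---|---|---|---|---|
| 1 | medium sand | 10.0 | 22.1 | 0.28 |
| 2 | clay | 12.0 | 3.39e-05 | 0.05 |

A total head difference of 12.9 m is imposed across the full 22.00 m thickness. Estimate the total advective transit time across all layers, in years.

With flow normal to the layers, continuity requires the same specific discharge q through every layer.
Σ(b_i/K_i) = 10.0/22.1 + 12.0/3.39e-05 = 3.540e+05 d.
q = Δh / Σ(b_i/K_i) = 12.9 / 3.540e+05 = 3.644e-05 m/day.
In each layer the seepage velocity is v_i = q/n_i, so the layer transit time is t_i = b_i·n_i / q:
  layer 1 (medium sand): t_1 = 10.0 × 0.28 / 3.644e-05 = 76833 d
  layer 2 (clay): t_2 = 12.0 × 0.05 / 3.644e-05 = 16464 d
Total t = Σ t_i = 93298 days = 255.4 years.

255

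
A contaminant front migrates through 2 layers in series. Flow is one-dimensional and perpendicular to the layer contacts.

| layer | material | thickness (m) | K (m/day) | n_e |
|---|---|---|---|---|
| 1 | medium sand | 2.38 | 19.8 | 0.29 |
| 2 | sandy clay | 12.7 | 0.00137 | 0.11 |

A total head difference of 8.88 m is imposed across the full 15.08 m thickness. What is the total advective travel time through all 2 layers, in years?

5.97

With flow normal to the layers, continuity requires the same specific discharge q through every layer.
Σ(b_i/K_i) = 2.38/19.8 + 12.7/0.00137 = 9270 d.
q = Δh / Σ(b_i/K_i) = 8.88 / 9270 = 0.0009579 m/day.
In each layer the seepage velocity is v_i = q/n_i, so the layer transit time is t_i = b_i·n_i / q:
  layer 1 (medium sand): t_1 = 2.38 × 0.29 / 0.0009579 = 720.5 d
  layer 2 (sandy clay): t_2 = 12.7 × 0.11 / 0.0009579 = 1458 d
Total t = Σ t_i = 2179 days = 5.966 years.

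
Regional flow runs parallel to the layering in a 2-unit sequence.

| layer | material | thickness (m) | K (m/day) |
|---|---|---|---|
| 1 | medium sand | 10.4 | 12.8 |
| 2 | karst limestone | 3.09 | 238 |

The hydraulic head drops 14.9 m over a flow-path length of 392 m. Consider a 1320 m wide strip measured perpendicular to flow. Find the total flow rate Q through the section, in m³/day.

Flow is parallel to layering, so each bed carries its own Darcy discharge and the transmissivities add.
Σ(K_i·b_i) = 12.8×10.4 + 238×3.09 = 868.5 m²/day.
Hydraulic gradient i = Δh / L = 14.9 / 392 = 0.03801.
Q = Σ(K_i·b_i) · W · i = 868.5 × 1320 × 0.03801 = 43578 m³/day.

43600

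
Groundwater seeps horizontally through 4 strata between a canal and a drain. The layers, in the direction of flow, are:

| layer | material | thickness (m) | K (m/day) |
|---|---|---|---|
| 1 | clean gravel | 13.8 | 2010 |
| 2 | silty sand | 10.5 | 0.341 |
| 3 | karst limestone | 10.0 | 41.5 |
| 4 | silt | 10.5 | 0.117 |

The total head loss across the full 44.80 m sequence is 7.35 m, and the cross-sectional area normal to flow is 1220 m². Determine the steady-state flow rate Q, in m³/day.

74.2

Flow is perpendicular to layering, so the layers act in series and the equivalent K is the thickness-weighted harmonic mean.
Total thickness L = 13.8 + 10.5 + 10.0 + 10.5 = 44.80 m.
Σ(b_i/K_i) = 13.8/2010 + 10.5/0.341 + 10.0/41.5 + 10.5/0.117 = 120.8 d.
K_eq = L / Σ(b_i/K_i) = 44.80 / 120.8 = 0.3709 m/day.
Q = K_eq · A · (Δh/L) = 0.3709 × 1220 × (7.35/44.80) = 74.24 m³/day.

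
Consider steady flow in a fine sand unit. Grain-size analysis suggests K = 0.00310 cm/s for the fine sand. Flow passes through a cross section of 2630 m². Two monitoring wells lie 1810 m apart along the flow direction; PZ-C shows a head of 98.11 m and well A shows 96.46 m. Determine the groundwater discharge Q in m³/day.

Convert K: 0.00310 cm/s × 864 = 2.678 m/day.
Hydraulic gradient i = (98.11 − 96.46) / 1810 = 1.65 / 1810 = 0.0009116.
Darcy's law: Q = K · A · i = 2.678 × 2630 × 0.0009116 = 6.422 m³/day.

6.42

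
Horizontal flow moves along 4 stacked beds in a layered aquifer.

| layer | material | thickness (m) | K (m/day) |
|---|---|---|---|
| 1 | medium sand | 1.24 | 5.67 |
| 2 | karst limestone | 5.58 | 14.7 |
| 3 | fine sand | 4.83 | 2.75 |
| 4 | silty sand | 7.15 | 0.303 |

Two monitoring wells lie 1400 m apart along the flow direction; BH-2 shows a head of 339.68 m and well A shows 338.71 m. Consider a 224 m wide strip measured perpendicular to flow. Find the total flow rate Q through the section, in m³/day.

16.2

Flow is parallel to layering, so each bed carries its own Darcy discharge and the transmissivities add.
Σ(K_i·b_i) = 5.67×1.24 + 14.7×5.58 + 2.75×4.83 + 0.303×7.15 = 104.5 m²/day.
Hydraulic gradient i = (339.68 − 338.71) / 1400 = 0.97 / 1400 = 0.0006929.
Q = Σ(K_i·b_i) · W · i = 104.5 × 224 × 0.0006929 = 16.22 m³/day.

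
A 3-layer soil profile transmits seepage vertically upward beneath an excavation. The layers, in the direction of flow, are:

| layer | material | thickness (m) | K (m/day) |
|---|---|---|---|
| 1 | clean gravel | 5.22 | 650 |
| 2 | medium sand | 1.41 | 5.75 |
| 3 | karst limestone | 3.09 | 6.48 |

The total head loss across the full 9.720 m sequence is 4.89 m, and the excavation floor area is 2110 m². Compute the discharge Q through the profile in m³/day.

14100

Flow is perpendicular to layering, so the layers act in series and the equivalent K is the thickness-weighted harmonic mean.
Total thickness L = 5.22 + 1.41 + 3.09 = 9.720 m.
Σ(b_i/K_i) = 5.22/650 + 1.41/5.75 + 3.09/6.48 = 0.7301 d.
K_eq = L / Σ(b_i/K_i) = 9.720 / 0.7301 = 13.31 m/day.
Q = K_eq · A · (Δh/L) = 13.31 × 2110 × (4.89/9.720) = 14132 m³/day.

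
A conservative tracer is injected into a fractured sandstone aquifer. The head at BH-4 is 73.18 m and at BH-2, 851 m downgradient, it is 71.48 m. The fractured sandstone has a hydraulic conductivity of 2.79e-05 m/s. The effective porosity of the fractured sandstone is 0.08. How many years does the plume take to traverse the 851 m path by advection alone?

38.7

Convert K: 2.79e-05 m/s × 86400 = 2.411 m/day.
Hydraulic gradient i = (73.18 − 71.48) / 851 = 1.7 / 851 = 0.001998.
Darcy flux q = K · i = 2.411 × 0.001998 = 0.004815 m/day.
Seepage velocity v = q / n_e = 0.004815 / 0.08 = 0.06019 m/day.
Travel time t = L / v = 851 / 0.06019 = 14138 days = 38.71 years.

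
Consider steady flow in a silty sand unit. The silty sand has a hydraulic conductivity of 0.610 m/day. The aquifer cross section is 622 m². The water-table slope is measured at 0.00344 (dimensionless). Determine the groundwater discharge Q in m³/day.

Hydraulic gradient i = 0.00344.
Darcy's law: Q = K · A · i = 0.6100 × 622.0 × 0.003440 = 1.305 m³/day.

1.31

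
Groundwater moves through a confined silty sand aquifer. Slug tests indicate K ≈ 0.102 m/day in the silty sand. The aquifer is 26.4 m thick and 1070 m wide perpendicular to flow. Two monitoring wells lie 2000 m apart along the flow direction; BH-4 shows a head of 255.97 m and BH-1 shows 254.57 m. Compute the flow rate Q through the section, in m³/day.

Cross-sectional area A = 1070 × 26.4 = 28248 m².
Hydraulic gradient i = (255.97 − 254.57) / 2000 = 1.4 / 2000 = 0.0007000.
Darcy's law: Q = K · A · i = 0.1020 × 28248 × 0.0007000 = 2.017 m³/day.

2.02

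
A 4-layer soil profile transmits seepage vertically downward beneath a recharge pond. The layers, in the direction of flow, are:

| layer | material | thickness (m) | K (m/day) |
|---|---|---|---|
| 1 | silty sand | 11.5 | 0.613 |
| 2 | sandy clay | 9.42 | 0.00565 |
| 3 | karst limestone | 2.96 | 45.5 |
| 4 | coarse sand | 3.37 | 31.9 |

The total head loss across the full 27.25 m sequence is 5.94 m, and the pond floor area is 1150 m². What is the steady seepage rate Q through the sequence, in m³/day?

4.05

Flow is perpendicular to layering, so the layers act in series and the equivalent K is the thickness-weighted harmonic mean.
Total thickness L = 11.5 + 9.42 + 2.96 + 3.37 = 27.25 m.
Σ(b_i/K_i) = 11.5/0.613 + 9.42/0.00565 + 2.96/45.5 + 3.37/31.9 = 1686 d.
K_eq = L / Σ(b_i/K_i) = 27.25 / 1686 = 0.01616 m/day.
Q = K_eq · A · (Δh/L) = 0.01616 × 1150 × (5.94/27.25) = 4.051 m³/day.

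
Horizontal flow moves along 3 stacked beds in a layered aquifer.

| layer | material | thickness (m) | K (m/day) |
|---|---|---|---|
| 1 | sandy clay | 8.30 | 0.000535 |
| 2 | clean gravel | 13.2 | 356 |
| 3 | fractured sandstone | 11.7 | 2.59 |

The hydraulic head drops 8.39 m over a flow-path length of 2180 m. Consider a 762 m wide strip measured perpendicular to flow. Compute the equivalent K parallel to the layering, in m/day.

142

Flow is parallel to layering, so each bed carries its own Darcy discharge and the transmissivities add.
Σ(K_i·b_i) = 0.000535×8.30 + 356×13.2 + 2.59×11.7 = 4730 m²/day.
Total thickness b = 33.20 m, so K_eq = Σ(K_i·b_i)/b = 142.5 m/day.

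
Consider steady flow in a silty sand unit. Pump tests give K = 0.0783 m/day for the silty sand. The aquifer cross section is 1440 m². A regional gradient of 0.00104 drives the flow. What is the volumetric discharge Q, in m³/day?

Hydraulic gradient i = 0.00104.
Darcy's law: Q = K · A · i = 0.07830 × 1440 × 0.001040 = 0.1173 m³/day.

0.117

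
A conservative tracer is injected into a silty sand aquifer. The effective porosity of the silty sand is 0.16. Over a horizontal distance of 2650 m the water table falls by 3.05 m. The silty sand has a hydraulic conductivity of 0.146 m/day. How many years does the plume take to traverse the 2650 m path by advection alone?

6910

Hydraulic gradient i = Δh / L = 3.05 / 2650 = 0.001151.
Darcy flux q = K · i = 0.1460 × 0.001151 = 0.0001680 m/day.
Seepage velocity v = q / n_e = 0.0001680 / 0.16 = 0.001050 m/day.
Travel time t = L / v = 2650 / 0.001050 = 2.523e+06 days = 6908 years.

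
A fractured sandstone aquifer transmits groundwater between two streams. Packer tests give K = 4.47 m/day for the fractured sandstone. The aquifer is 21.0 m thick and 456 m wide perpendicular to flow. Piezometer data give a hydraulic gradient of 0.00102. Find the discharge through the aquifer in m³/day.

43.7

Cross-sectional area A = 456 × 21.0 = 9576 m².
Hydraulic gradient i = 0.00102.
Darcy's law: Q = K · A · i = 4.470 × 9576 × 0.001020 = 43.66 m³/day.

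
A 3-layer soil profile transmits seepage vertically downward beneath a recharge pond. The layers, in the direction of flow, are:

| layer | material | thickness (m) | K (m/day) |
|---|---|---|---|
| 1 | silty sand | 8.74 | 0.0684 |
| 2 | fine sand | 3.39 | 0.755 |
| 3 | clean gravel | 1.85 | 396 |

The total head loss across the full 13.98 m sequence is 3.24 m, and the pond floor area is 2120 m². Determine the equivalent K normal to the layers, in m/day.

0.106

Flow is perpendicular to layering, so the layers act in series and the equivalent K is the thickness-weighted harmonic mean.
Total thickness L = 8.74 + 3.39 + 1.85 = 13.98 m.
Σ(b_i/K_i) = 8.74/0.0684 + 3.39/0.755 + 1.85/396 = 132.3 d.
K_eq = L / Σ(b_i/K_i) = 13.98 / 132.3 = 0.1057 m/day.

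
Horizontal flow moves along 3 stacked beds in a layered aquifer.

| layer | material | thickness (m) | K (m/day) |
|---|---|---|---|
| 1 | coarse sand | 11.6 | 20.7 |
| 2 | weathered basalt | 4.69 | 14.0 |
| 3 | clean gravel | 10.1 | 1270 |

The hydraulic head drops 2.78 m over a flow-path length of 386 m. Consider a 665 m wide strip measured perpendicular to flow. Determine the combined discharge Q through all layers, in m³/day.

62900

Flow is parallel to layering, so each bed carries its own Darcy discharge and the transmissivities add.
Σ(K_i·b_i) = 20.7×11.6 + 14.0×4.69 + 1270×10.1 = 13133 m²/day.
Hydraulic gradient i = Δh / L = 2.78 / 386 = 0.007202.
Q = Σ(K_i·b_i) · W · i = 13133 × 665 × 0.007202 = 62898 m³/day.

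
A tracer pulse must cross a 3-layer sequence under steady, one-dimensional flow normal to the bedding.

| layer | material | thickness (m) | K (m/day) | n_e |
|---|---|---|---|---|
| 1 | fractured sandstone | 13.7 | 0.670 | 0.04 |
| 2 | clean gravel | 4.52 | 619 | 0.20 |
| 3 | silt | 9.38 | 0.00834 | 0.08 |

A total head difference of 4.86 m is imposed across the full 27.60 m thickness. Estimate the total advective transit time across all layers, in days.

519

With flow normal to the layers, continuity requires the same specific discharge q through every layer.
Σ(b_i/K_i) = 13.7/0.670 + 4.52/619 + 9.38/0.00834 = 1145 d.
q = Δh / Σ(b_i/K_i) = 4.86 / 1145 = 0.004244 m/day.
In each layer the seepage velocity is v_i = q/n_i, so the layer transit time is t_i = b_i·n_i / q:
  layer 1 (fractured sandstone): t_1 = 13.7 × 0.04 / 0.004244 = 129.1 d
  layer 2 (clean gravel): t_2 = 4.52 × 0.20 / 0.004244 = 213.0 d
  layer 3 (silt): t_3 = 9.38 × 0.08 / 0.004244 = 176.8 d
Total t = Σ t_i = 518.9 days.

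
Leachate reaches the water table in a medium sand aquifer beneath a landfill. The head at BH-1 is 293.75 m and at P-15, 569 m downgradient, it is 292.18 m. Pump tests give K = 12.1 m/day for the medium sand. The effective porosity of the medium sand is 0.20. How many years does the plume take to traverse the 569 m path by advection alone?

9.33

Hydraulic gradient i = (293.75 − 292.18) / 569 = 1.57 / 569 = 0.002759.
Darcy flux q = K · i = 12.10 × 0.002759 = 0.03339 m/day.
Seepage velocity v = q / n_e = 0.03339 / 0.20 = 0.1669 m/day.
Travel time t = L / v = 569 / 0.1669 = 3409 days = 9.332 years.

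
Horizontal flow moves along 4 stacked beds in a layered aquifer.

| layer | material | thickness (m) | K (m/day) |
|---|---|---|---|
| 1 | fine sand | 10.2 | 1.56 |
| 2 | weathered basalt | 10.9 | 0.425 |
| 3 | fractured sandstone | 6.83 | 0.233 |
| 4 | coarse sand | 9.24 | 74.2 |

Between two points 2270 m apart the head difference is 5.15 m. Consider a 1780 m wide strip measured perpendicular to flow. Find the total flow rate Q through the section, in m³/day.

2860

Flow is parallel to layering, so each bed carries its own Darcy discharge and the transmissivities add.
Σ(K_i·b_i) = 1.56×10.2 + 0.425×10.9 + 0.233×6.83 + 74.2×9.24 = 707.7 m²/day.
Hydraulic gradient i = Δh / L = 5.15 / 2270 = 0.002269.
Q = Σ(K_i·b_i) · W · i = 707.7 × 1780 × 0.002269 = 2858 m³/day.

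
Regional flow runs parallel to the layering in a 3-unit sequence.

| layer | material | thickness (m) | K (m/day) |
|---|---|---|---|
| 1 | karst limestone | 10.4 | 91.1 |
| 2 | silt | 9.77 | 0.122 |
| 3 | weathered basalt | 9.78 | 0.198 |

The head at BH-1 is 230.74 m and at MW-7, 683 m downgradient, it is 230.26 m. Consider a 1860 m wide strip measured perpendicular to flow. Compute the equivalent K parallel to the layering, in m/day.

Flow is parallel to layering, so each bed carries its own Darcy discharge and the transmissivities add.
Σ(K_i·b_i) = 91.1×10.4 + 0.122×9.77 + 0.198×9.78 = 950.6 m²/day.
Total thickness b = 29.95 m, so K_eq = Σ(K_i·b_i)/b = 31.74 m/day.

31.7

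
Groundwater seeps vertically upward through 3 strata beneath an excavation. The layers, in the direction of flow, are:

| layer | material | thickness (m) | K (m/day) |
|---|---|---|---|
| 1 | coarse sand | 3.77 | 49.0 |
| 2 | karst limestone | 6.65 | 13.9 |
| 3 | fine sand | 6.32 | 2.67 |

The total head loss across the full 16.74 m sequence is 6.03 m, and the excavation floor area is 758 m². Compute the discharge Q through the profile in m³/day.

Flow is perpendicular to layering, so the layers act in series and the equivalent K is the thickness-weighted harmonic mean.
Total thickness L = 3.77 + 6.65 + 6.32 = 16.74 m.
Σ(b_i/K_i) = 3.77/49.0 + 6.65/13.9 + 6.32/2.67 = 2.922 d.
K_eq = L / Σ(b_i/K_i) = 16.74 / 2.922 = 5.728 m/day.
Q = K_eq · A · (Δh/L) = 5.728 × 758 × (6.03/16.74) = 1564 m³/day.

1560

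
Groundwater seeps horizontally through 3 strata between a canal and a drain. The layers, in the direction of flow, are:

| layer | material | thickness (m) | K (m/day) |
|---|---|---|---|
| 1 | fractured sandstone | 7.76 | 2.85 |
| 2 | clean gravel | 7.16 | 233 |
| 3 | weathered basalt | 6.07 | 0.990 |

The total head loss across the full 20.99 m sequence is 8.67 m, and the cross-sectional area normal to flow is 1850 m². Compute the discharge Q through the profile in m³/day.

Flow is perpendicular to layering, so the layers act in series and the equivalent K is the thickness-weighted harmonic mean.
Total thickness L = 7.76 + 7.16 + 6.07 = 20.99 m.
Σ(b_i/K_i) = 7.76/2.85 + 7.16/233 + 6.07/0.990 = 8.885 d.
K_eq = L / Σ(b_i/K_i) = 20.99 / 8.885 = 2.362 m/day.
Q = K_eq · A · (Δh/L) = 2.362 × 1850 × (8.67/20.99) = 1805 m³/day.

1810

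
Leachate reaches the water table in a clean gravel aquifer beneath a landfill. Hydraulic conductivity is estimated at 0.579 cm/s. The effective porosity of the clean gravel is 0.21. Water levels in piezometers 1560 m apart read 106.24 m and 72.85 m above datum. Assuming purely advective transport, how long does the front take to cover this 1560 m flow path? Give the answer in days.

Convert K: 0.579 cm/s × 864 = 500.3 m/day.
Hydraulic gradient i = (106.24 − 72.85) / 1560 = 33.39 / 1560 = 0.02140.
Darcy flux q = K · i = 500.3 × 0.02140 = 10.71 m/day.
Seepage velocity v = q / n_e = 10.71 / 0.21 = 50.99 m/day.
Travel time t = L / v = 1560 / 50.99 = 30.60 days.

30.6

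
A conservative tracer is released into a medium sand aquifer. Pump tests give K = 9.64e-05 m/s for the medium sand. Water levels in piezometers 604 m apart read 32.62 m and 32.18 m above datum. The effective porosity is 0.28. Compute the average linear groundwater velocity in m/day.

0.0217

Convert K: 9.64e-05 m/s × 86400 = 8.329 m/day.
Hydraulic gradient i = (32.62 − 32.18) / 604 = 0.44 / 604 = 0.0007285.
Darcy flux q = K · i = 8.329 × 0.0007285 = 0.006067 m/day.
Seepage velocity v = q / n_e = 0.006067 / 0.28 = 0.02167 m/day.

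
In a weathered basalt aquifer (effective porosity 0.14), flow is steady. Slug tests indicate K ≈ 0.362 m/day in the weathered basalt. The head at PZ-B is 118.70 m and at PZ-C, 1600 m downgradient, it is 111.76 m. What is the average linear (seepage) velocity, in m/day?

Hydraulic gradient i = (118.70 − 111.76) / 1600 = 6.94 / 1600 = 0.004338.
Darcy flux q = K · i = 0.3620 × 0.004338 = 0.001570 m/day.
Seepage velocity v = q / n_e = 0.001570 / 0.14 = 0.01122 m/day.

0.0112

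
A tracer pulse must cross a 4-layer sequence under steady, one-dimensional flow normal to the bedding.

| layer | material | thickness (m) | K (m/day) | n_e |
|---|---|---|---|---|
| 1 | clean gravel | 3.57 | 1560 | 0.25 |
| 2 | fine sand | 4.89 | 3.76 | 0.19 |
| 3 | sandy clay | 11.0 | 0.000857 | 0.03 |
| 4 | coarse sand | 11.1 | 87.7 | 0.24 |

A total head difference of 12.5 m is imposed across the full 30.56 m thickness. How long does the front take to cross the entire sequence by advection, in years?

With flow normal to the layers, continuity requires the same specific discharge q through every layer.
Σ(b_i/K_i) = 3.57/1560 + 4.89/3.76 + 11.0/0.000857 + 11.1/87.7 = 12837 d.
q = Δh / Σ(b_i/K_i) = 12.5 / 12837 = 0.0009738 m/day.
In each layer the seepage velocity is v_i = q/n_i, so the layer transit time is t_i = b_i·n_i / q:
  layer 1 (clean gravel): t_1 = 3.57 × 0.25 / 0.0009738 = 916.6 d
  layer 2 (fine sand): t_2 = 4.89 × 0.19 / 0.0009738 = 954.1 d
  layer 3 (sandy clay): t_3 = 11.0 × 0.03 / 0.0009738 = 338.9 d
  layer 4 (coarse sand): t_4 = 11.1 × 0.24 / 0.0009738 = 2736 d
Total t = Σ t_i = 4945 days = 13.54 years.

13.5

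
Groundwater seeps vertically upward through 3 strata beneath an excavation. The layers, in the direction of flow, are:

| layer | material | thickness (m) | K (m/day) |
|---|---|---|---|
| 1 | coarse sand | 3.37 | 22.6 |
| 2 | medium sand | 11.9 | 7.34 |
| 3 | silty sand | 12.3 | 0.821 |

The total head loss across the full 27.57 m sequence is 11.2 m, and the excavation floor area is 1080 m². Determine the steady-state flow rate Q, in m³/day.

722

Flow is perpendicular to layering, so the layers act in series and the equivalent K is the thickness-weighted harmonic mean.
Total thickness L = 3.37 + 11.9 + 12.3 = 27.57 m.
Σ(b_i/K_i) = 3.37/22.6 + 11.9/7.34 + 12.3/0.821 = 16.75 d.
K_eq = L / Σ(b_i/K_i) = 27.57 / 16.75 = 1.646 m/day.
Q = K_eq · A · (Δh/L) = 1.646 × 1080 × (11.2/27.57) = 722.1 m³/day.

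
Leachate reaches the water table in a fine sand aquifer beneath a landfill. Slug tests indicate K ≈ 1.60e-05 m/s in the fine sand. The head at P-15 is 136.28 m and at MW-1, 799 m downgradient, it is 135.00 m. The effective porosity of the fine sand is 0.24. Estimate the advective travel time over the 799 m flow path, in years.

237

Convert K: 1.60e-05 m/s × 86400 = 1.382 m/day.
Hydraulic gradient i = (136.28 − 135.00) / 799 = 1.28 / 799 = 0.001602.
Darcy flux q = K · i = 1.382 × 0.001602 = 0.002215 m/day.
Seepage velocity v = q / n_e = 0.002215 / 0.24 = 0.009228 m/day.
Travel time t = L / v = 799 / 0.009228 = 86589 days = 237.1 years.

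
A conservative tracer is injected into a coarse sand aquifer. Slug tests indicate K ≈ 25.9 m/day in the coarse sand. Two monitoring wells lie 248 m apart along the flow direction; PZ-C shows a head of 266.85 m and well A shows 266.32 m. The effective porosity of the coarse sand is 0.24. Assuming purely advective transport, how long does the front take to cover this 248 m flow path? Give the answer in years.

2.94

Hydraulic gradient i = (266.85 − 266.32) / 248 = 0.53 / 248 = 0.002137.
Darcy flux q = K · i = 25.90 × 0.002137 = 0.05535 m/day.
Seepage velocity v = q / n_e = 0.05535 / 0.24 = 0.2306 m/day.
Travel time t = L / v = 248 / 0.2306 = 1075 days = 2.944 years.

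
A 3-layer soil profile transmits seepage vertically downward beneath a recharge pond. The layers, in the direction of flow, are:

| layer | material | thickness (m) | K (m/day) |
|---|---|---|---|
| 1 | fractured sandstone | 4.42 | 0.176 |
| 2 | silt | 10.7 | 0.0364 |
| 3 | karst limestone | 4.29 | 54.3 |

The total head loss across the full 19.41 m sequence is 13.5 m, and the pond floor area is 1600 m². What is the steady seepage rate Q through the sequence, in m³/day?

Flow is perpendicular to layering, so the layers act in series and the equivalent K is the thickness-weighted harmonic mean.
Total thickness L = 4.42 + 10.7 + 4.29 = 19.41 m.
Σ(b_i/K_i) = 4.42/0.176 + 10.7/0.0364 + 4.29/54.3 = 319.1 d.
K_eq = L / Σ(b_i/K_i) = 19.41 / 319.1 = 0.06082 m/day.
Q = K_eq · A · (Δh/L) = 0.06082 × 1600 × (13.5/19.41) = 67.68 m³/day.

67.7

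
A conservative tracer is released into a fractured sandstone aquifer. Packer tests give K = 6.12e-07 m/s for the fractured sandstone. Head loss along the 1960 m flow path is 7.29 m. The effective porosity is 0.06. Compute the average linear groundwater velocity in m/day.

0.00328

Convert K: 6.12e-07 m/s × 86400 = 0.05288 m/day.
Hydraulic gradient i = Δh / L = 7.29 / 1960 = 0.003719.
Darcy flux q = K · i = 0.05288 × 0.003719 = 0.0001967 m/day.
Seepage velocity v = q / n_e = 0.0001967 / 0.06 = 0.003278 m/day.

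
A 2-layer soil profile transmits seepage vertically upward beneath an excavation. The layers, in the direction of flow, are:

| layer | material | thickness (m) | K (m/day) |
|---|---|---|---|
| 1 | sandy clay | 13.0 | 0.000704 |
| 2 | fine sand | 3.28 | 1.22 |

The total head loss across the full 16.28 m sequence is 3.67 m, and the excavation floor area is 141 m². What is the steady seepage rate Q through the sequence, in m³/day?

0.0280

Flow is perpendicular to layering, so the layers act in series and the equivalent K is the thickness-weighted harmonic mean.
Total thickness L = 13.0 + 3.28 = 16.28 m.
Σ(b_i/K_i) = 13.0/0.000704 + 3.28/1.22 = 18469 d.
K_eq = L / Σ(b_i/K_i) = 16.28 / 18469 = 0.0008815 m/day.
Q = K_eq · A · (Δh/L) = 0.0008815 × 141 × (3.67/16.28) = 0.02802 m³/day.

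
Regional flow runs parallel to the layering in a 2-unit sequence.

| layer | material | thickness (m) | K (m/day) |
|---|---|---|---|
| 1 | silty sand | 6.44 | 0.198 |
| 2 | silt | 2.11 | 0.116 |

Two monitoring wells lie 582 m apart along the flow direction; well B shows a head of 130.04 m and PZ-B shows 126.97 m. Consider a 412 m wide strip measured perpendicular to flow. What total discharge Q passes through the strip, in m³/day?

Flow is parallel to layering, so each bed carries its own Darcy discharge and the transmissivities add.
Σ(K_i·b_i) = 0.198×6.44 + 0.116×2.11 = 1.520 m²/day.
Hydraulic gradient i = (130.04 − 126.97) / 582 = 3.07 / 582 = 0.005275.
Q = Σ(K_i·b_i) · W · i = 1.520 × 412 × 0.005275 = 3.303 m³/day.

3.30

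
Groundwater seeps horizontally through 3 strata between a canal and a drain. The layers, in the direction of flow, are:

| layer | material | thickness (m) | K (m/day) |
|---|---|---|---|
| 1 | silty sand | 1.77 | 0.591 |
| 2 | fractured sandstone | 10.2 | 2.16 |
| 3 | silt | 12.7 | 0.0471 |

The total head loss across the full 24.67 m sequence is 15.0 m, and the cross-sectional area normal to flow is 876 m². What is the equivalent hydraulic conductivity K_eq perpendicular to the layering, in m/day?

0.0889

Flow is perpendicular to layering, so the layers act in series and the equivalent K is the thickness-weighted harmonic mean.
Total thickness L = 1.77 + 10.2 + 12.7 = 24.67 m.
Σ(b_i/K_i) = 1.77/0.591 + 10.2/2.16 + 12.7/0.0471 = 277.4 d.
K_eq = L / Σ(b_i/K_i) = 24.67 / 277.4 = 0.08895 m/day.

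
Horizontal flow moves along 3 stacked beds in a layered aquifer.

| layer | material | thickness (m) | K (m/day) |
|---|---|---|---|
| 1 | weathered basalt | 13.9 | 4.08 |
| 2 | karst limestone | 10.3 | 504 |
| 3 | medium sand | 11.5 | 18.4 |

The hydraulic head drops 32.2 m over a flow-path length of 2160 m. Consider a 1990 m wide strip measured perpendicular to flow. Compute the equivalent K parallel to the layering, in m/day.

Flow is parallel to layering, so each bed carries its own Darcy discharge and the transmissivities add.
Σ(K_i·b_i) = 4.08×13.9 + 504×10.3 + 18.4×11.5 = 5460 m²/day.
Total thickness b = 35.70 m, so K_eq = Σ(K_i·b_i)/b = 152.9 m/day.

153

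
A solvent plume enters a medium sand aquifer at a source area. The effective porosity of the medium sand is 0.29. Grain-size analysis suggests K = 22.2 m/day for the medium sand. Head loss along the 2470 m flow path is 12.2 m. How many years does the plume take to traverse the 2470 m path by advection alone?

Hydraulic gradient i = Δh / L = 12.2 / 2470 = 0.004939.
Darcy flux q = K · i = 22.20 × 0.004939 = 0.1097 m/day.
Seepage velocity v = q / n_e = 0.1097 / 0.29 = 0.3781 m/day.
Travel time t = L / v = 2470 / 0.3781 = 6532 days = 17.88 years.

17.9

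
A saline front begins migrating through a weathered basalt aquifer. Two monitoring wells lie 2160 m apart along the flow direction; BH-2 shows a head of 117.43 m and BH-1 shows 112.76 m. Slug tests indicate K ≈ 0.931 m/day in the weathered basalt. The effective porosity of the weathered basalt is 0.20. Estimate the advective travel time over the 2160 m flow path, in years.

Hydraulic gradient i = (117.43 − 112.76) / 2160 = 4.67 / 2160 = 0.002162.
Darcy flux q = K · i = 0.9310 × 0.002162 = 0.002013 m/day.
Seepage velocity v = q / n_e = 0.002013 / 0.20 = 0.01006 m/day.
Travel time t = L / v = 2160 / 0.01006 = 2.146e+05 days = 587.6 years.

588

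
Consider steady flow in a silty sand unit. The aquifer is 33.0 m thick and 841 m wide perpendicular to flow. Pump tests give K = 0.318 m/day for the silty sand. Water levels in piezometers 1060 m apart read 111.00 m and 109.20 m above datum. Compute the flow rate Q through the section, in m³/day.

Cross-sectional area A = 841 × 33.0 = 27753 m².
Hydraulic gradient i = (111.00 − 109.20) / 1060 = 1.8 / 1060 = 0.001698.
Darcy's law: Q = K · A · i = 0.3180 × 27753 × 0.001698 = 14.99 m³/day.

15.0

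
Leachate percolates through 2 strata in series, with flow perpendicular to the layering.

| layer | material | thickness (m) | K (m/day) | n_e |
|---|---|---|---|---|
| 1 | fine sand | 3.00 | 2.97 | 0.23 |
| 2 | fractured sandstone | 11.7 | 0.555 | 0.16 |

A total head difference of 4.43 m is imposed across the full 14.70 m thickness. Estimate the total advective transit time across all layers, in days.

12.8

With flow normal to the layers, continuity requires the same specific discharge q through every layer.
Σ(b_i/K_i) = 3.00/2.97 + 11.7/0.555 = 22.09 d.
q = Δh / Σ(b_i/K_i) = 4.43 / 22.09 = 0.2005 m/day.
In each layer the seepage velocity is v_i = q/n_i, so the layer transit time is t_i = b_i·n_i / q:
  layer 1 (fine sand): t_1 = 3.00 × 0.23 / 0.2005 = 3.441 d
  layer 2 (fractured sandstone): t_2 = 11.7 × 0.16 / 0.2005 = 9.335 d
Total t = Σ t_i = 12.78 days.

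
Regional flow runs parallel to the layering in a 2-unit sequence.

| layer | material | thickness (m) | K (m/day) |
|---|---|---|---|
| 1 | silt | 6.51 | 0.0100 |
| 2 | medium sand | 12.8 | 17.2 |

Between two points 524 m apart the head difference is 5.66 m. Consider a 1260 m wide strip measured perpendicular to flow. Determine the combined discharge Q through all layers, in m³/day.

3000

Flow is parallel to layering, so each bed carries its own Darcy discharge and the transmissivities add.
Σ(K_i·b_i) = 0.0100×6.51 + 17.2×12.8 = 220.2 m²/day.
Hydraulic gradient i = Δh / L = 5.66 / 524 = 0.01080.
Q = Σ(K_i·b_i) · W · i = 220.2 × 1260 × 0.01080 = 2997 m³/day.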